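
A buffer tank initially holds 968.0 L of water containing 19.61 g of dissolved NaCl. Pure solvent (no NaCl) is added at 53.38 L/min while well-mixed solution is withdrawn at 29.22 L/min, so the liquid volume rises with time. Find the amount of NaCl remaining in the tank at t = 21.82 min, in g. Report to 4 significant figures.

11.59 g

Let m(t) be the amount of NaCl. Volume: V(t) = V₀ + (Q_in − Q_out) t = 968.0 + 24.1600 t; V(21.82) = 1495.17 L.
Species balance (pure solvent in): dm/dt = −Q_out · m/V(t).
dm/m = −Q_out dt/(V₀ + 24.1600 t); integrating gives ln(m/m₀) = −(Q_out/(Q_in−Q_out)) ln(V/V₀).
m = m₀ (V₀/V)^(Q_out/(Q_in−Q_out)) = 19.61 × (968.0/1495.17)^(1.20944) = 11.5909 g.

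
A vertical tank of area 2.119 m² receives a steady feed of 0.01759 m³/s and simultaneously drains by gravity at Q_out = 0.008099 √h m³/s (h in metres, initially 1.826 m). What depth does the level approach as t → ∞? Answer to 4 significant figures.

A dh/dt = Q_in − 0.008099 √h. Steady state requires inflow = outflow:
Q_in = 0.008099 √h_ss ⇒ √h_ss = 0.01759/0.008099 = 2.17187.
h_ss = 2.17187² = 4.71703 m. (Since h₀ = 1.826 m < h_ss, the level will rise toward this value.)

4.717 m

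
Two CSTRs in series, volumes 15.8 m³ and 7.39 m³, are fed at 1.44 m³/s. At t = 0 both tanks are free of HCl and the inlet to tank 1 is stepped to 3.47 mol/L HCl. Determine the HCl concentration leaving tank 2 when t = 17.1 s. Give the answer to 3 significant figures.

Each tank obeys Vᵢ dCᵢ/dt = Q(Cᵢ₋₁ − Cᵢ), so τᵢ = Vᵢ/Q.
τ₁ = 15.8/1.44 = 10.972 s; τ₂ = 7.39/1.44 = 5.1319 s.
Solving the cascade with C₁(0)=C₂(0)=0 gives C₂(t) = C_in[1 − (τ₁ e^(−t/τ₁) − τ₂ e^(−t/τ₂))/(τ₁ − τ₂)].
At t = 17.1: e^(−t/τ₁) = 0.21046, e^(−t/τ₂) = 0.035719.
C₂ = 3.47·[1 − (10.972·0.21046 − 5.1319·0.035719)/(5.8403)] = 3.47·0.63600 = 2.2069 mol/L.

2.21 mol/L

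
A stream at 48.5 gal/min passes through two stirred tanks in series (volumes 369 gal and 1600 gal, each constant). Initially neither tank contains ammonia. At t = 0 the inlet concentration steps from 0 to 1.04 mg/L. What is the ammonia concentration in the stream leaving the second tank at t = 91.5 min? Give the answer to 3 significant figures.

Species balance on tank i: dCᵢ/dt = (Cᵢ₋₁ − Cᵢ)/τᵢ with τᵢ = Vᵢ/Q.
τ₁ = 369/48.5 = 7.6082 min; τ₂ = 1600/48.5 = 32.990 min.
Tank 1: C₁ = C_in(1 − e^(−t/τ₁)). Tank 2 (τ₁ ≠ τ₂): C₂ = C_in[1 − (τ₁ e^(−t/τ₁) − τ₂ e^(−t/τ₂))/(τ₁ − τ₂)].
At t = 91.5: e^(−t/τ₁) = 5.9840e-06, e^(−t/τ₂) = 0.062437.
C₂ = 1.04·[1 − (7.6082·5.9840e-06 − 32.990·0.062437)/(-25.381)] = 1.04·0.91885 = 0.95560 mg/L.

0.956 mg/L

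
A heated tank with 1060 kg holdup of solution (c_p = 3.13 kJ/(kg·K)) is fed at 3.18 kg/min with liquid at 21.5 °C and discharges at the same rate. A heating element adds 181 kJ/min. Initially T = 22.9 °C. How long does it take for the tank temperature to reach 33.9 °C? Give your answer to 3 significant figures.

M c_p dT/dt = ṁ c_p (T_in − T) + Q̇.
τ = M/ṁ = 333.33 min; T_ss = T_in + Q̇/(ṁ c_p) = 39.685 °C.
T(t) = T_ss + (T₀ − T_ss) e^(−t/τ). Set T = 33.9:
e^(−t/τ) = (33.9 − 39.685)/(22.9 − 39.685) = 0.34464
t = −333.33 · ln(0.34464) = 355.08 min.

355 min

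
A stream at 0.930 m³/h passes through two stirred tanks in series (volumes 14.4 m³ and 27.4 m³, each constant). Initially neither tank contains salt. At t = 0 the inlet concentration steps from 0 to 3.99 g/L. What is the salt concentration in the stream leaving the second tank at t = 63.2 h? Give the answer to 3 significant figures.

3.08 g/L

Species balance on tank i: dCᵢ/dt = (Cᵢ₋₁ − Cᵢ)/τᵢ with τᵢ = Vᵢ/Q.
τ₁ = 14.4/0.930 = 15.484 h; τ₂ = 27.4/0.930 = 29.462 h.
Tank 1: C₁ = C_in(1 − e^(−t/τ₁)). Tank 2 (τ₁ ≠ τ₂): C₂ = C_in[1 − (τ₁ e^(−t/τ₁) − τ₂ e^(−t/τ₂))/(τ₁ − τ₂)].
At t = 63.2: e^(−t/τ₁) = 0.016879, e^(−t/τ₂) = 0.11706.
C₂ = 3.99·[1 − (15.484·0.016879 − 29.462·0.11706)/(-13.978)] = 3.99·0.77198 = 3.0802 g/L.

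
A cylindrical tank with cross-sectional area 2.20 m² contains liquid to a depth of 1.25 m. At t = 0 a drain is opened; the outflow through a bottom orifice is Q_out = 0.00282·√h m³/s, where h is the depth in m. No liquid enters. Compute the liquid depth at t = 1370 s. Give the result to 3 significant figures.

0.0576 m

With no inflow, A dh/dt = −0.00282 √h.
This is separable: 2 d(√h)/dt = −0.00282/A, so √h = √h₀ − (0.00282/(2A)) t.
√h = √1.25 − 0.00282·1370/(2·2.20) = 1.1180 − 0.87805 = 0.23999.
h = 0.23999² = 0.057594 m.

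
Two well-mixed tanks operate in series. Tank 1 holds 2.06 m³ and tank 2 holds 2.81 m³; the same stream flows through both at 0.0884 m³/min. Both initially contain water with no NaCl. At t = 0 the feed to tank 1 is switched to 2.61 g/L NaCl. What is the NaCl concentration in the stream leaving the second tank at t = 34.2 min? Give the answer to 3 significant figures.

0.928 g/L

Time constants: τᵢ = Vᵢ/Q for each well-mixed tank.
τ₁ = 2.06/0.0884 = 23.303 min; τ₂ = 2.81/0.0884 = 31.787 min.
Tank 1: C₁ = C_in(1 − e^(−t/τ₁)). Tank 2 (τ₁ ≠ τ₂): C₂ = C_in[1 − (τ₁ e^(−t/τ₁) − τ₂ e^(−t/τ₂))/(τ₁ − τ₂)].
At t = 34.2: e^(−t/τ₁) = 0.23048, e^(−t/τ₂) = 0.34099.
C₂ = 2.61·[1 − (23.303·0.23048 − 31.787·0.34099)/(-8.4842)] = 2.61·0.35546 = 0.92775 g/L.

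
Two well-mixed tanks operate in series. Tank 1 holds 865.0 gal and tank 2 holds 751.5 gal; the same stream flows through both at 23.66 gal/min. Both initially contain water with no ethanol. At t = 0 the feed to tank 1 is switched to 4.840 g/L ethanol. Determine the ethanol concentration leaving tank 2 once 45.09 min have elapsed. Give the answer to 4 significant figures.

1.843 g/L

Each tank obeys Vᵢ dCᵢ/dt = Q(Cᵢ₋₁ − Cᵢ), so τᵢ = Vᵢ/Q.
τ₁ = 865.0/23.66 = 36.5596 min; τ₂ = 751.5/23.66 = 31.7625 min.
Solving the cascade with C₁(0)=C₂(0)=0 gives C₂(t) = C_in[1 − (τ₁ e^(−t/τ₁) − τ₂ e^(−t/τ₂))/(τ₁ − τ₂)].
At t = 45.09: e^(−t/τ₁) = 0.291321, e^(−t/τ₂) = 0.241811.
C₂ = 4.840·[1 − (36.5596·0.291321 − 31.7625·0.241811)/(4.79713)] = 4.840·0.380863 = 1.84338 g/L.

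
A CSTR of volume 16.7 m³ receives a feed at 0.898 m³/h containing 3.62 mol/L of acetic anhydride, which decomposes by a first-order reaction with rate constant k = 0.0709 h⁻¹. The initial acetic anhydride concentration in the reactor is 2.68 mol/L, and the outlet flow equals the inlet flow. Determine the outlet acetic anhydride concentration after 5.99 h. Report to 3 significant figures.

2.09 mol/L

Accumulation = in − out − consumed: V dC/dt = Q C_in − Q C − k V C.
This is linear with rate a = Q/V + k = 0.12467 h⁻¹.
C_ss = Q C_in/(Q + kV) = 1.5613 mol/L; C(t) = C_ss + (C₀ − C_ss) e^(−a t).
C(5.99) = 1.5613 + (1.1187)·e^(−0.12467·5.99) = 1.5613 + (1.1187)·0.47389 = 2.0915 mol/L.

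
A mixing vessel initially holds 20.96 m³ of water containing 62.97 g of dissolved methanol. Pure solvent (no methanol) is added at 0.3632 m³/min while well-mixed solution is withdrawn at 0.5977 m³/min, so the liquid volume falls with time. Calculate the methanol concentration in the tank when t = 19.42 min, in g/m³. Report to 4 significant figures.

2.056 g/m³

Let m(t) be the amount of methanol. Volume: V(t) = V₀ + (Q_in − Q_out) t = 20.96 − 0.234500 t; V(19.42) = 16.4060 m³.
No methanol enters, so dm/dt = −Q_out · (m/V).
Separate: dm/m = −Q_out dt/V(t) ⇒ ln(m/m₀) = −(Q_out/(Q_in−Q_out)) ln(V/V₀).
m = m₀ (V₀/V)^(Q_out/(Q_in−Q_out)) = 62.97 × (20.96/16.4060)^(-2.54883) = 33.7263 g.
C = m/V = 33.7263/16.4060 = 2.05573 g/m³.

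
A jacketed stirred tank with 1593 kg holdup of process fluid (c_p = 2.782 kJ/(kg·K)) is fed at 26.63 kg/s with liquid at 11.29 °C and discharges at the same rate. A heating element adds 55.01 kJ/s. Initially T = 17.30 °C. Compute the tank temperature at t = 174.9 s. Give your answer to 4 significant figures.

12.32 °C

M c_p dT/dt = ṁ c_p (T_in − T) + Q̇.
Rearrange: dT/dt = (T_ss − T)/τ with τ = M/ṁ = 59.8198 s and T_ss = T_in + Q̇/(ṁ c_p) = 12.0325 °C.
Solution: T(t) = T_ss + (T₀ − T_ss) e^(−t/τ).
T(174.9) = 12.0325 + (5.26747)·e^(−174.9/59.8198) = 12.0325 + (5.26747)·0.0537300 = 12.3156 °C.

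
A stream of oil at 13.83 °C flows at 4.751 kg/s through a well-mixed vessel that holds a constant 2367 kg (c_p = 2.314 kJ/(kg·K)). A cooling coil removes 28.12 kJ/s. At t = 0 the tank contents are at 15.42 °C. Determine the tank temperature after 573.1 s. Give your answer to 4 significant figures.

M c_p dT/dt = ṁ c_p (T_in − T) − Q̇.
τ = M/ṁ = 498.211 s; T_ss = T_in − Q̇/(ṁ c_p) = 13.83 − 28.12/(4.751·2.314) = 11.2722 °C.
Integrating: T(t) = T_ss + (T₀ − T_ss) e^(−t/τ).
T(573.1) = 11.2722 + (4.14780)·e^(−573.1/498.211) = 11.2722 + (4.14780)·0.316537 = 12.5851 °C.

12.59 °C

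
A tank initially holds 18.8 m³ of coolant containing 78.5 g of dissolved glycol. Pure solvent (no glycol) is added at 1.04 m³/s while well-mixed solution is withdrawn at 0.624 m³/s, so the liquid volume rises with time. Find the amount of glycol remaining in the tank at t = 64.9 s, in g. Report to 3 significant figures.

Total volume: dV/dt = Q_in − Q_out = 0.41600 m³/s, so V(t) = 18.8 + 0.41600 t and V(64.9) = 45.798 m³.
Solute balance: dm/dt = 0 − Q_out C = −Q_out m/V(t).
Separate: dm/m = −Q_out dt/V(t) ⇒ ln(m/m₀) = −(Q_out/(Q_in−Q_out)) ln(V/V₀).
m = m₀ (V₀/V)^(Q_out/(Q_in−Q_out)) = 78.5 × (18.8/45.798)^(1.5000) = 20.646 g.

20.6 g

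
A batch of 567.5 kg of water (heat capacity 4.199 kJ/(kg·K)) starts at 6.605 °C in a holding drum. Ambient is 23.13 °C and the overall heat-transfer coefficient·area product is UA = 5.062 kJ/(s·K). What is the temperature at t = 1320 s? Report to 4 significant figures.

22.13 °C

M c_p dT/dt = −UA(T − T_amb).
dT/dt = (T_ss − T)/τ with T_ss = T_amb = 23.1300 °C, τ = M c_p/UA = 567.5·4.199/5.062 = 470.749 s.
This is linear first-order; T(t) = T_ss + (T₀ − T_ss) e^(−t/τ).
T(1320) = 23.1300 + (-16.5250)·0.0605648 = 22.1292 °C.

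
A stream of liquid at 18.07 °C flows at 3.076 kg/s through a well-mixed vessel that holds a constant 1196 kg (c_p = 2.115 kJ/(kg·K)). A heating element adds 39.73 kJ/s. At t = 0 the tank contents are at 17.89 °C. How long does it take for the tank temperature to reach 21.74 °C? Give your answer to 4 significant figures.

368.5 s

Heat balance on the well-mixed liquid: M c_p dT/dt = ṁ c_p (T_in − T) + 39.73.
τ = M/ṁ = 388.817 s; T_ss = T_in + Q̇/(ṁ c_p) = 24.1769 °C.
T(t) = T_ss + (T₀ − T_ss) e^(−t/τ). Set T = 21.74:
e^(−t/τ) = (21.74 − 24.1769)/(17.89 − 24.1769) = 0.387617
t = −388.817 · ln(0.387617) = 368.496 s.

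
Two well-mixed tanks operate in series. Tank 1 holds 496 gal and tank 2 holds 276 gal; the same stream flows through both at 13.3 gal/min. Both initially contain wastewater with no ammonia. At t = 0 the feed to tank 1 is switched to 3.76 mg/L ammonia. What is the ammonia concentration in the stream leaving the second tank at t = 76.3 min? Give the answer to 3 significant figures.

Time constants: τᵢ = Vᵢ/Q for each well-mixed tank.
τ₁ = 496/13.3 = 37.293 min; τ₂ = 276/13.3 = 20.752 min.
Tank 1: C₁ = C_in(1 − e^(−t/τ₁)). Tank 2 (τ₁ ≠ τ₂): C₂ = C_in[1 − (τ₁ e^(−t/τ₁) − τ₂ e^(−t/τ₂))/(τ₁ − τ₂)].
At t = 76.3: e^(−t/τ₁) = 0.12926, e^(−t/τ₂) = 0.025304.
C₂ = 3.76·[1 − (37.293·0.12926 − 20.752·0.025304)/(16.541)] = 3.76·0.74033 = 2.7836 mg/L.

2.78 mg/L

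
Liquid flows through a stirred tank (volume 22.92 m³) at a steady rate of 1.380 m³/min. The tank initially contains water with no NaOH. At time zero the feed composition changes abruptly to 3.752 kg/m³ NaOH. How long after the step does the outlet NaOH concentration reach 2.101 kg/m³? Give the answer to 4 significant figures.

Accumulation = in − out for the solute gives V dC/dt = Q(C_in − C), so τ = V/Q = 16.6087 min.
C(t) = C_in + (C₀ − C_in) e^(−t/τ). Set C = 2.101 and solve for t:
e^(−t/τ) = (C − C_in)/(C₀ − C_in) = (2.101 − 3.752)/(0 − 3.752) = 0.440032
t = −τ ln(…) = 16.6087 × 0.820908 = 13.6342 min.

13.63 min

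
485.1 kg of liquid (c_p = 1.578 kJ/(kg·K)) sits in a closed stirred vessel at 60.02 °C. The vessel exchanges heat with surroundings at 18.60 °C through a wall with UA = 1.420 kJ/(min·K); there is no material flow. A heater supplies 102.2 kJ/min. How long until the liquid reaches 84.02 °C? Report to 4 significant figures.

M c_p dT/dt = −UA(T − T_amb) + Q̇.
τ = M c_p/UA = 539.076 min; T_ss = T_amb + Q̇/UA = 18.60 + 102.2/1.420 = 90.5718 °C.
T(t) = T_ss + (T₀ − T_ss)e^(−t/τ); set T = 84.02:
t = −τ ln[(T − T_ss)/(T₀ − T_ss)] = −539.076 · ln(0.214450) = 830.004 min.

830.0 min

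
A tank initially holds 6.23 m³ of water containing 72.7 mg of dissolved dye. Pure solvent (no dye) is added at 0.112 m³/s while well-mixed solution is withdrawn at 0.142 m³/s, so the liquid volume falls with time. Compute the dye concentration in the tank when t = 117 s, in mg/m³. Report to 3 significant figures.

Let m(t) be the amount of dye. Volume: V(t) = V₀ + (Q_in − Q_out) t = 6.23 − 0.030000 t; V(117) = 2.7200 m³.
Solute balance: dm/dt = 0 − Q_out C = −Q_out m/V(t).
Separate: dm/m = −Q_out dt/V(t) ⇒ ln(m/m₀) = −(Q_out/(Q_in−Q_out)) ln(V/V₀).
m = m₀ (V₀/V)^(Q_out/(Q_in−Q_out)) = 72.7 × (6.23/2.7200)^(-4.7333) = 1.4385 mg.
C = m/V = 1.4385/2.7200 = 0.52887 mg/m³.

0.529 mg/m³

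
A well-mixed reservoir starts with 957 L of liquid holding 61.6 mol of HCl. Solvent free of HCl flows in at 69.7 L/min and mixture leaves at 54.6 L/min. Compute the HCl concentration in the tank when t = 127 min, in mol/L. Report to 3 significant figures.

Let m(t) be the amount of HCl. Volume: V(t) = V₀ + (Q_in − Q_out) t = 957 + 15.100 t; V(127) = 2874.7 L.
No HCl enters, so dm/dt = −Q_out · (m/V).
Separate: dm/m = −Q_out dt/V(t) ⇒ ln(m/m₀) = −(Q_out/(Q_in−Q_out)) ln(V/V₀).
m = m₀ (V₀/V)^(Q_out/(Q_in−Q_out)) = 61.6 × (957/2874.7)^(3.6159) = 1.1544 mol.
C = m/V = 1.1544/2874.7 = 0.00040156 mol/L.

0.000402 mol/L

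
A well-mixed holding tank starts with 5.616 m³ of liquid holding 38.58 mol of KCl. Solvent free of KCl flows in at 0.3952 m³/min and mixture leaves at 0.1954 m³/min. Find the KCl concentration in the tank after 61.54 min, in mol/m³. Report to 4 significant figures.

0.6928 mol/m³

Let m(t) be the amount of KCl. Volume: V(t) = V₀ + (Q_in − Q_out) t = 5.616 + 0.199800 t; V(61.54) = 17.9117 m³.
Species balance (pure solvent in): dm/dt = −Q_out · m/V(t).
dm/m = −Q_out dt/(V₀ + 0.199800 t); integrating gives ln(m/m₀) = −(Q_out/(Q_in−Q_out)) ln(V/V₀).
m = m₀ (V₀/V)^(Q_out/(Q_in−Q_out)) = 38.58 × (5.616/17.9117)^(0.977978) = 12.4092 mol.
C = m/V = 12.4092/17.9117 = 0.692801 mol/m³.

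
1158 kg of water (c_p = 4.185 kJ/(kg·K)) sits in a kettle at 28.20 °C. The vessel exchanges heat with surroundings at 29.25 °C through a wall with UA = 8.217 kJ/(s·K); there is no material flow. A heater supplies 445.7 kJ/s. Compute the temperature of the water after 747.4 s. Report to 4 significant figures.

67.92 °C

Lumped-capacitance energy balance: M c_p dT/dt = UA(T_amb − T) + Q̇.
dT/dt = (T_ss − T)/τ with T_ss = T_amb + Q̇/UA = 29.25 + 445.7/8.217 = 83.4912 °C, τ = M c_p/UA = 1158·4.185/8.217 = 589.781 s.
T approaches T_ss exponentially: T(t) = T_ss + (T₀ − T_ss) e^(−t/τ).
T(747.4) = 83.4912 + (-55.2912)·0.281605 = 67.9209 °C.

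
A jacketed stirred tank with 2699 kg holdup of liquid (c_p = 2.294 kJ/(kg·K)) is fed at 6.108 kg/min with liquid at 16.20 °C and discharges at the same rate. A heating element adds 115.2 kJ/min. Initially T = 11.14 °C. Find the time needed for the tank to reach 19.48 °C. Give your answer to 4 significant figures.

M c_p dT/dt = ṁ c_p (T_in − T) + Q̇.
τ = M/ṁ = 441.880 min; T_ss = T_in + Q̇/(ṁ c_p) = 24.4217 °C.
T(t) = T_ss + (T₀ − T_ss) e^(−t/τ). Set T = 19.48:
e^(−t/τ) = (19.48 − 24.4217)/(11.14 − 24.4217) = 0.372067
t = −441.880 · ln(0.372067) = 436.878 min.

436.9 min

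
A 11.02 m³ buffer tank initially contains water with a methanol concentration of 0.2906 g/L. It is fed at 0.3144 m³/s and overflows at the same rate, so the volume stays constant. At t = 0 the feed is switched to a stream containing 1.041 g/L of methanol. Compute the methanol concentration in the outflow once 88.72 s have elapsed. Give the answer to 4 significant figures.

Accumulation = in − out for the solute gives V dC/dt = Q(C_in − C).
Time constant τ = V/Q = 11.02/0.3144 = 35.0509 s.
C approaches C_in exponentially: C(t) = C_in + (C₀ − C_in) e^(−t/τ).
C(88.72) = 1.041 + (0.2906 − 1.041)·e^(−88.72/35.0509) = 1.041 + (-0.750400)·0.0795653 = 0.981294 g/L.

0.9813 g/L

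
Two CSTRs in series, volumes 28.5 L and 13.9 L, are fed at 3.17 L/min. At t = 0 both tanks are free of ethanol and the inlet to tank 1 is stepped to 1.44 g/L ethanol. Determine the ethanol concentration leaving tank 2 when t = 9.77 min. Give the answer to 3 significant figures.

0.639 g/L

Species balance on tank i: dCᵢ/dt = (Cᵢ₋₁ − Cᵢ)/τᵢ with τᵢ = Vᵢ/Q.
τ₁ = 28.5/3.17 = 8.9905 min; τ₂ = 13.9/3.17 = 4.3849 min.
Tank 1: C₁ = C_in(1 − e^(−t/τ₁)). Tank 2 (τ₁ ≠ τ₂): C₂ = C_in[1 − (τ₁ e^(−t/τ₁) − τ₂ e^(−t/τ₂))/(τ₁ − τ₂)].
At t = 9.77: e^(−t/τ₁) = 0.33733, e^(−t/τ₂) = 0.10773.
C₂ = 1.44·[1 − (8.9905·0.33733 − 4.3849·0.10773)/(4.6057)] = 1.44·0.44408 = 0.63948 g/L.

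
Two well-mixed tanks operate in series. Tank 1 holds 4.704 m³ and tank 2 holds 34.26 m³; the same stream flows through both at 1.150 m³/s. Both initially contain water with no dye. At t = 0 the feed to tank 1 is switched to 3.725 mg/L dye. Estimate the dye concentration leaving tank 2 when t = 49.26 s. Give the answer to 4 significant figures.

2.899 mg/L

Species balance on tank i: dCᵢ/dt = (Cᵢ₋₁ − Cᵢ)/τᵢ with τᵢ = Vᵢ/Q.
τ₁ = 4.704/1.150 = 4.09043 s; τ₂ = 34.26/1.150 = 29.7913 s.
Tank 1: C₁ = C_in(1 − e^(−t/τ₁)). Tank 2 (τ₁ ≠ τ₂): C₂ = C_in[1 − (τ₁ e^(−t/τ₁) − τ₂ e^(−t/τ₂))/(τ₁ − τ₂)].
At t = 49.26: e^(−t/τ₁) = 5.88720e-06, e^(−t/τ₂) = 0.191378.
C₂ = 3.725·[1 − (4.09043·5.88720e-06 − 29.7913·0.191378)/(-25.7009)] = 3.725·0.778164 = 2.89866 mg/L.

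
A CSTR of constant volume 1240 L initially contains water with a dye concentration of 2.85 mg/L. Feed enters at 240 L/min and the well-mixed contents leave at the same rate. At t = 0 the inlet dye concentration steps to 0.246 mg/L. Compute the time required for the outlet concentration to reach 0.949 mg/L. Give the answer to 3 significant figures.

Species balance on the tank: V dC/dt = Q(C_in − C), so τ = V/Q = 5.1667 min.
C(t) = C_in + (C₀ − C_in) e^(−t/τ). Set C = 0.949 and solve for t:
e^(−t/τ) = (C − C_in)/(C₀ − C_in) = (0.949 − 0.246)/(2.85 − 0.246) = 0.26997
t = −τ ln(…) = 5.1667 × 1.3094 = 6.7655 min.

6.77 min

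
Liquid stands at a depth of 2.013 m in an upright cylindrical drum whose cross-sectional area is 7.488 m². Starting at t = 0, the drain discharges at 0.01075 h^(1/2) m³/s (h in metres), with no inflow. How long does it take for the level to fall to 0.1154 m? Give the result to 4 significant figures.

Unsteady balance on liquid volume: A dh/dt = −0.01075 √h.
Separate and integrate: 2(√h − √h₀) = −(0.01075/A) t.
t = 2A(√h₀ − √h)/0.01075 = 2·7.488·(√2.013 − √0.1154)/0.01075
  = 14.9760 × (1.41880 − 0.339706) / 0.01075 = 1503.31 s.

1503 s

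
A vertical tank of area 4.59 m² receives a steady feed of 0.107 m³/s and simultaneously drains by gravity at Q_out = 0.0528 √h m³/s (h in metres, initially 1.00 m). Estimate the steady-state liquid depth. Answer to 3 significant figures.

4.11 m

Level balance: A dh/dt = 0.107 − 0.0528 √h. Setting dh/dt = 0:
Q_in = 0.0528 √h_ss ⇒ √h_ss = 0.107/0.0528 = 2.0265.
h_ss = 2.0265² = 4.1068 m. (Since h₀ = 1.00 m < h_ss, the level will rise toward this value.)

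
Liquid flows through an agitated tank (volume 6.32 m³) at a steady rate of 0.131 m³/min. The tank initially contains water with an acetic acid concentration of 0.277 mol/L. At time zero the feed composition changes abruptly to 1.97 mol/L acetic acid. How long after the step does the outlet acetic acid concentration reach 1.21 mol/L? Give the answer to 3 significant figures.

Unsteady species balance (constant V, well mixed): V dC/dt = Q(C_in − C), so τ = V/Q = 48.244 min.
C(t) = C_in + (C₀ − C_in) e^(−t/τ). Set C = 1.21 and solve for t:
e^(−t/τ) = (C − C_in)/(C₀ − C_in) = (1.21 − 1.97)/(0.277 − 1.97) = 0.44891
t = −τ ln(…) = 48.244 × 0.80094 = 38.641 min.

38.6 min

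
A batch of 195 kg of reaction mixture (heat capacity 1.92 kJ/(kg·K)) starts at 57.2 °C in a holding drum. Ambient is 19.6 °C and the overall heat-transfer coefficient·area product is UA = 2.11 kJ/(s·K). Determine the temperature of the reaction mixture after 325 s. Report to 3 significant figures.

Lumped-capacitance energy balance: M c_p dT/dt = UA(T_amb − T).
dT/dt = (T_ss − T)/τ with T_ss = T_amb = 19.600 °C, τ = M c_p/UA = 195·1.92/2.11 = 177.44 s.
Integrating: T(t) = T_ss + (T₀ − T_ss) e^(−t/τ).
T(325) = 19.600 + (37.600)·0.16016 = 25.622 °C.

25.6 °C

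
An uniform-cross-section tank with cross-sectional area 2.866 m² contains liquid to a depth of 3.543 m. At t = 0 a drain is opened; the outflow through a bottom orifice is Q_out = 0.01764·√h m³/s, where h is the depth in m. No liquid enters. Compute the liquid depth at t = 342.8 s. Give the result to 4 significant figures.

0.6845 m

With no inflow, A dh/dt = −0.01764 √h.
This is separable: 2 d(√h)/dt = −0.01764/A, so √h = √h₀ − (0.01764/(2A)) t.
√h = √3.543 − 0.01764·342.8/(2·2.866) = 1.88229 − 1.05495 = 0.827333.
h = 0.827333² = 0.684479 m.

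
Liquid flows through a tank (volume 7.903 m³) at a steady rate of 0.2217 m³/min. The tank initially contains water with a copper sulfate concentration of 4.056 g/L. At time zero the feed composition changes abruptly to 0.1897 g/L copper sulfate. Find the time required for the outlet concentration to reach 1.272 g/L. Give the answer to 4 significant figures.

45.39 min

Species balance: V dC/dt = Q(C_in − C) ⇒ τ = V/Q = 35.6473 min.
C(t) = C_in + (C₀ − C_in) e^(−t/τ). Set C = 1.272 and solve for t:
e^(−t/τ) = (C − C_in)/(C₀ − C_in) = (1.272 − 0.1897)/(4.056 − 0.1897) = 0.279932
t = −τ ln(…) = 35.6473 × 1.27321 = 45.3864 min.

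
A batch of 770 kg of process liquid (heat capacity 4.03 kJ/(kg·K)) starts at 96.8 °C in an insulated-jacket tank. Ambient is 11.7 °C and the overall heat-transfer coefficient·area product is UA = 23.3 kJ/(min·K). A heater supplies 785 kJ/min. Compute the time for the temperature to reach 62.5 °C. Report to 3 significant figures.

147 min

M c_p dT/dt = −UA(T − T_amb) + Q̇.
τ = M c_p/UA = 133.18 min; T_ss = T_amb + Q̇/UA = 11.7 + 785/23.3 = 45.391 °C.
T(t) = T_ss + (T₀ − T_ss)e^(−t/τ); set T = 62.5:
t = −τ ln[(T − T_ss)/(T₀ − T_ss)] = −133.18 · ln(0.33280) = 146.53 min.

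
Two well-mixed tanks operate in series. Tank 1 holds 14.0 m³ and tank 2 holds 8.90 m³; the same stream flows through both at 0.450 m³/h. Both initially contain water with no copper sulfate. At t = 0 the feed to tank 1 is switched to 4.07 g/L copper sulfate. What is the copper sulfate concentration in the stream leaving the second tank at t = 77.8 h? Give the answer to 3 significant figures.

Each tank obeys Vᵢ dCᵢ/dt = Q(Cᵢ₋₁ − Cᵢ), so τᵢ = Vᵢ/Q.
τ₁ = 14.0/0.450 = 31.111 h; τ₂ = 8.90/0.450 = 19.778 h.
Solving the cascade with C₁(0)=C₂(0)=0 gives C₂(t) = C_in[1 − (τ₁ e^(−t/τ₁) − τ₂ e^(−t/τ₂))/(τ₁ − τ₂)].
At t = 77.8: e^(−t/τ₁) = 0.082026, e^(−t/τ₂) = 0.019571.
C₂ = 4.07·[1 − (31.111·0.082026 − 19.778·0.019571)/(11.333)] = 4.07·0.80898 = 3.2926 g/L.

3.29 g/L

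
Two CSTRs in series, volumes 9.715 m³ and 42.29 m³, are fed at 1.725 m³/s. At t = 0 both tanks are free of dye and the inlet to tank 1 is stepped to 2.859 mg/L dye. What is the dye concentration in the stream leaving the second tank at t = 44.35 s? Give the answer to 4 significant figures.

Time constants: τᵢ = Vᵢ/Q for each well-mixed tank.
τ₁ = 9.715/1.725 = 5.63188 s; τ₂ = 42.29/1.725 = 24.5159 s.
Tank 1: C₁ = C_in(1 − e^(−t/τ₁)). Tank 2 (τ₁ ≠ τ₂): C₂ = C_in[1 − (τ₁ e^(−t/τ₁) − τ₂ e^(−t/τ₂))/(τ₁ − τ₂)].
At t = 44.35: e^(−t/τ₁) = 0.000380202, e^(−t/τ₂) = 0.163813.
C₂ = 2.859·[1 − (5.63188·0.000380202 − 24.5159·0.163813)/(-18.8841)] = 2.859·0.787445 = 2.25131 mg/L.

2.251 mg/L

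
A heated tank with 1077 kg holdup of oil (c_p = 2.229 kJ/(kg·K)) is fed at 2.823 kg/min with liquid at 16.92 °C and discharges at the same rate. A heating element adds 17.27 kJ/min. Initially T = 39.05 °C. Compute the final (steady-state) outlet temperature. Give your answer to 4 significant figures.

19.66 °C

M c_p dT/dt = ṁ c_p (T_in − T) + Q̇.
At steady state dT/dt = 0 ⇒ T_ss = T_in + Q̇/(ṁ c_p) = 16.92 + 17.27/(2.823·2.229) = 19.6646 °C.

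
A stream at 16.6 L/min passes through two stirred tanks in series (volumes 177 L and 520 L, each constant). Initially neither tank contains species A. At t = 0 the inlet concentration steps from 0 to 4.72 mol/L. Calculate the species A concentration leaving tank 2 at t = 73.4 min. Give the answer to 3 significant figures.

Each tank obeys Vᵢ dCᵢ/dt = Q(Cᵢ₋₁ − Cᵢ), so τᵢ = Vᵢ/Q.
τ₁ = 177/16.6 = 10.663 min; τ₂ = 520/16.6 = 31.325 min.
Solving the cascade with C₁(0)=C₂(0)=0 gives C₂(t) = C_in[1 − (τ₁ e^(−t/τ₁) − τ₂ e^(−t/τ₂))/(τ₁ − τ₂)].
At t = 73.4: e^(−t/τ₁) = 0.0010242, e^(−t/τ₂) = 0.096024.
C₂ = 4.72·[1 − (10.663·0.0010242 − 31.325·0.096024)/(-20.663)] = 4.72·0.85495 = 4.0354 mol/L.

4.04 mol/L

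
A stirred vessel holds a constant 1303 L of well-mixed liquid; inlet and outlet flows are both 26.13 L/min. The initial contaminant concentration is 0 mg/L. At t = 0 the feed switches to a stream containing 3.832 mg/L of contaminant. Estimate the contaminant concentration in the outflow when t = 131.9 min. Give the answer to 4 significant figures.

Mass balance on the solute (V constant): V dC/dt = Q(C_in − C).
Rewrite as dC/dt + C/τ = C_in/τ, τ = V/Q = 49.8661 min.
Integrating: C(t) = C_in + (C₀ − C_in) e^(−t/τ).
C(131.9) = 3.832 + (0 − 3.832)·e^(−131.9/49.8661) = 3.832 + (-3.83200)·0.0709993 = 3.55993 mg/L.

3.560 mg/L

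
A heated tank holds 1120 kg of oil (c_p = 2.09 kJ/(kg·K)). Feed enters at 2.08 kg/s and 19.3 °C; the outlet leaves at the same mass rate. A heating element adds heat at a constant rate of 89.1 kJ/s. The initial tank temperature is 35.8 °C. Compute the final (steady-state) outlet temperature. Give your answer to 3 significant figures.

39.8 °C

M c_p dT/dt = ṁ c_p (T_in − T) + Q̇.
At steady state dT/dt = 0 ⇒ T_ss = T_in + Q̇/(ṁ c_p) = 19.3 + 89.1/(2.08·2.09) = 39.796 °C.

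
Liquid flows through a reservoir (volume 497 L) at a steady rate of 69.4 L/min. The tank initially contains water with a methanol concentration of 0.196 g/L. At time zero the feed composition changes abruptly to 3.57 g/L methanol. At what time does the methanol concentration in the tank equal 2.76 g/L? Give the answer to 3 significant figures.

Transient balance on the dissolved component: V dC/dt = Q(C_in − C), so τ = V/Q = 7.1614 min.
C(t) = C_in + (C₀ − C_in) e^(−t/τ). Set C = 2.76 and solve for t:
e^(−t/τ) = (C − C_in)/(C₀ − C_in) = (2.76 − 3.57)/(0.196 − 3.57) = 0.24007
t = −τ ln(…) = 7.1614 × 1.4268 = 10.218 min.

10.2 min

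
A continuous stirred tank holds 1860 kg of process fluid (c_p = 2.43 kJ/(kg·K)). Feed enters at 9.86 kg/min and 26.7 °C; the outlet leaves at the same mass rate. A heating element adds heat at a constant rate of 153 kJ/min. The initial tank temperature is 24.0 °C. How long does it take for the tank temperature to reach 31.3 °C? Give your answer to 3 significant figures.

First-law balance (no shaft work): M c_p dT/dt = ṁ c_p (T_in − T) + 153.
τ = M/ṁ = 188.64 min; T_ss = T_in + Q̇/(ṁ c_p) = 33.086 °C.
T(t) = T_ss + (T₀ − T_ss) e^(−t/τ). Set T = 31.3:
e^(−t/τ) = (31.3 − 33.086)/(24.0 − 33.086) = 0.19654
t = −188.64 · ln(0.19654) = 306.90 min.

307 min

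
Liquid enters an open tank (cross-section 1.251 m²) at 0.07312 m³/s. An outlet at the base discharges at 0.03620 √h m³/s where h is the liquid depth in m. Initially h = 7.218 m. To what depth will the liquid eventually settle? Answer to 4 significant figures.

4.080 m

A dh/dt = Q_in − 0.03620 √h. Steady state requires inflow = outflow:
Q_in = 0.03620 √h_ss ⇒ √h_ss = 0.07312/0.03620 = 2.01989.
h_ss = 2.01989² = 4.07995 m. (Since h₀ = 7.218 m > h_ss, the level will fall toward this value.)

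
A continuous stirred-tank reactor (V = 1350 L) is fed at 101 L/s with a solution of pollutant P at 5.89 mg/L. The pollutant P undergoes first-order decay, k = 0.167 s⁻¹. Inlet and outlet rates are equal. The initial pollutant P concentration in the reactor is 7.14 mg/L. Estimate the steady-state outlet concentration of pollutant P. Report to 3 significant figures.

1.82 mg/L

Accumulation = in − out − consumed: V dC/dt = Q C_in − Q C − k V C.
Steady state (dC/dt = 0): C_ss = Q C_in/(Q + kV) = C_in/(1 + kV/Q).
C_ss = 101·5.89/(101 + 0.167·1350) = 594.89/326.45 = 1.8223 mg/L.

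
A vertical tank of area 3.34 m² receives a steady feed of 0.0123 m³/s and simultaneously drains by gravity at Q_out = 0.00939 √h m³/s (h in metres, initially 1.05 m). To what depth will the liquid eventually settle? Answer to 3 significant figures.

Level balance: A dh/dt = 0.0123 − 0.00939 √h. Setting dh/dt = 0:
Q_in = 0.00939 √h_ss ⇒ √h_ss = 0.0123/0.00939 = 1.3099.
h_ss = 1.3099² = 1.7158 m. (Since h₀ = 1.05 m < h_ss, the level will rise toward this value.)

1.72 m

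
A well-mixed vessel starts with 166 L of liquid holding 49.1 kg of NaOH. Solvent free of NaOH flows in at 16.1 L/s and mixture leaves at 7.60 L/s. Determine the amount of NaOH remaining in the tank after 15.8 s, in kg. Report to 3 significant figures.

28.9 kg

Let m(t) be the amount of NaOH. Volume: V(t) = V₀ + (Q_in − Q_out) t = 166 + 8.5000 t; V(15.8) = 300.30 L.
No NaOH enters, so dm/dt = −Q_out · (m/V).
Separate: dm/m = −Q_out dt/V(t) ⇒ ln(m/m₀) = −(Q_out/(Q_in−Q_out)) ln(V/V₀).
m = m₀ (V₀/V)^(Q_out/(Q_in−Q_out)) = 49.1 × (166/300.30)^(0.89412) = 28.900 kg.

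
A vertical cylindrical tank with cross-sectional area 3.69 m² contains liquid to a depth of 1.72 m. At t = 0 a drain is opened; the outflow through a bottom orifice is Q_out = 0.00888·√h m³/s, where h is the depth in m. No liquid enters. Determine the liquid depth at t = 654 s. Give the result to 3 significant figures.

0.275 m

With no inflow, A dh/dt = −0.00888 √h.
Separate and integrate: 2(√h − √h₀) = −(0.00888/A) t.
√h = √1.72 − 0.00888·654/(2·3.69) = 1.3115 − 0.78693 = 0.52456.
h = 0.52456² = 0.27516 m.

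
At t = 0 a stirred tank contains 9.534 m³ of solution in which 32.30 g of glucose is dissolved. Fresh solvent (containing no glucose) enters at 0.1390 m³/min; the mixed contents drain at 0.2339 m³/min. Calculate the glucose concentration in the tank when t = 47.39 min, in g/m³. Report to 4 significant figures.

Total volume: dV/dt = Q_in − Q_out = -0.0949000 m³/min, so V(t) = 9.534 − 0.0949000 t and V(47.39) = 5.03669 m³.
No glucose enters, so dm/dt = −Q_out · (m/V).
dm/m = −Q_out dt/(V₀ − 0.0949000 t); integrating gives ln(m/m₀) = −(Q_out/(Q_in−Q_out)) ln(V/V₀).
m = m₀ (V₀/V)^(Q_out/(Q_in−Q_out)) = 32.30 × (9.534/5.03669)^(-2.46470) = 6.70132 g.
C = m/V = 6.70132/5.03669 = 1.33050 g/m³.

1.331 g/m³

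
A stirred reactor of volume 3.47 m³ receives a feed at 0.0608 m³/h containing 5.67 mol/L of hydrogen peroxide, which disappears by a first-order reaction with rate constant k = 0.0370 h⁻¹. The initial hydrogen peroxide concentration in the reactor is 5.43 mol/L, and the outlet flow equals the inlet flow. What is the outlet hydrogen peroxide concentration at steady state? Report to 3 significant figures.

1.82 mol/L

Species balance: V dC/dt = Q C_in − Q C − k V C.
Steady state (dC/dt = 0): C_ss = Q C_in/(Q + kV) = C_in/(1 + kV/Q).
C_ss = 0.0608·5.67/(0.0608 + 0.0370·3.47) = 0.34474/0.18919 = 1.8222 mol/L.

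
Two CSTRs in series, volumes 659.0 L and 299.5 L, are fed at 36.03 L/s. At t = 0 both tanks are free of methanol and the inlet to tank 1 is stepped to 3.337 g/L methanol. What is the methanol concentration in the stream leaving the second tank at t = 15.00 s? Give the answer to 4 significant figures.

Each tank obeys Vᵢ dCᵢ/dt = Q(Cᵢ₋₁ − Cᵢ), so τᵢ = Vᵢ/Q.
τ₁ = 659.0/36.03 = 18.2903 s; τ₂ = 299.5/36.03 = 8.31252 s.
Tank 1: C₁ = C_in(1 − e^(−t/τ₁)). Tank 2 (τ₁ ≠ τ₂): C₂ = C_in[1 − (τ₁ e^(−t/τ₁) − τ₂ e^(−t/τ₂))/(τ₁ − τ₂)].
At t = 15.00: e^(−t/τ₁) = 0.440385, e^(−t/τ₂) = 0.164555.
C₂ = 3.337·[1 − (18.2903·0.440385 − 8.31252·0.164555)/(9.97780)] = 3.337·0.329821 = 1.10061 g/L.

1.101 g/L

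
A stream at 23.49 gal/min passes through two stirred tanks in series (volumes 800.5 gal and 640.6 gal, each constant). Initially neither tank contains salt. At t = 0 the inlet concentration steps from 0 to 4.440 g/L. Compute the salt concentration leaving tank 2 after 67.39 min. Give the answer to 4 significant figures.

Species balance on tank i: dCᵢ/dt = (Cᵢ₋₁ − Cᵢ)/τᵢ with τᵢ = Vᵢ/Q.
τ₁ = 800.5/23.49 = 34.0783 min; τ₂ = 640.6/23.49 = 27.2712 min.
Solving the cascade with C₁(0)=C₂(0)=0 gives C₂(t) = C_in[1 − (τ₁ e^(−t/τ₁) − τ₂ e^(−t/τ₂))/(τ₁ − τ₂)].
At t = 67.39: e^(−t/τ₁) = 0.138414, e^(−t/τ₂) = 0.0844913.
C₂ = 4.440·[1 − (34.0783·0.138414 − 27.2712·0.0844913)/(6.80715)] = 4.440·0.645556 = 2.86627 g/L.

2.866 g/L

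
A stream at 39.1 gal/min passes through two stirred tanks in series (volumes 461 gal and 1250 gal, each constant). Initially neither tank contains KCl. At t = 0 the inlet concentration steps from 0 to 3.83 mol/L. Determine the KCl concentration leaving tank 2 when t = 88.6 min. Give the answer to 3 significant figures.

3.45 mol/L

Each tank obeys Vᵢ dCᵢ/dt = Q(Cᵢ₋₁ − Cᵢ), so τᵢ = Vᵢ/Q.
τ₁ = 461/39.1 = 11.790 min; τ₂ = 1250/39.1 = 31.969 min.
Solving the cascade with C₁(0)=C₂(0)=0 gives C₂(t) = C_in[1 − (τ₁ e^(−t/τ₁) − τ₂ e^(−t/τ₂))/(τ₁ − τ₂)].
At t = 88.6: e^(−t/τ₁) = 0.00054503, e^(−t/τ₂) = 0.062574.
C₂ = 3.83·[1 − (11.790·0.00054503 − 31.969·0.062574)/(-20.179)] = 3.83·0.90118 = 3.4515 mol/L.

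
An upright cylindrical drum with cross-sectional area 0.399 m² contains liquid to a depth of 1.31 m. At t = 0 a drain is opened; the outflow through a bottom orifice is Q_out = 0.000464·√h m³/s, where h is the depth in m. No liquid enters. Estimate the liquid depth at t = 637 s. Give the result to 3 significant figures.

0.599 m

With no inflow, A dh/dt = −0.000464 √h.
This is separable: 2 d(√h)/dt = −0.000464/A, so √h = √h₀ − (0.000464/(2A)) t.
√h = √1.31 − 0.000464·637/(2·0.399) = 1.1446 − 0.37039 = 0.77417.
h = 0.77417² = 0.59933 m.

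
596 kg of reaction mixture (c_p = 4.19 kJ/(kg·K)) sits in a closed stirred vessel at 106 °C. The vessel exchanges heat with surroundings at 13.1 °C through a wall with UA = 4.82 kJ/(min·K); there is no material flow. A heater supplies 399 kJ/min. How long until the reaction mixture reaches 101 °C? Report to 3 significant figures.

Lumped-capacitance energy balance: M c_p dT/dt = UA(T_amb − T) + Q̇.
τ = M c_p/UA = 518.10 min; T_ss = T_amb + Q̇/UA = 13.1 + 399/4.82 = 95.880 °C.
T(t) = T_ss + (T₀ − T_ss)e^(−t/τ); set T = 101:
t = −τ ln[(T − T_ss)/(T₀ − T_ss)] = −518.10 · ln(0.50592) = 353.02 min.

353 min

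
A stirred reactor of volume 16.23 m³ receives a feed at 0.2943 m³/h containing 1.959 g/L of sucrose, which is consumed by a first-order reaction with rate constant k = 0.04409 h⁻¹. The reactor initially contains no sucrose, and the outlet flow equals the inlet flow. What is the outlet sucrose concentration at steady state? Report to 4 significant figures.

Accumulation = in − out − consumed: V dC/dt = Q C_in − Q C − k V C.
Steady state (dC/dt = 0): C_ss = Q C_in/(Q + kV) = C_in/(1 + kV/Q).
C_ss = 0.2943·1.959/(0.2943 + 0.04409·16.23) = 0.576534/1.00988 = 0.570893 g/L.

0.5709 g/L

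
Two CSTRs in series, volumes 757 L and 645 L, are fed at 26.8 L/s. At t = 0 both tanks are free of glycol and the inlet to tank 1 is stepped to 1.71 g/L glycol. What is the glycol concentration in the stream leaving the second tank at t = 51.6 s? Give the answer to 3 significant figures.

1.00 g/L

Time constants: τᵢ = Vᵢ/Q for each well-mixed tank.
τ₁ = 757/26.8 = 28.246 s; τ₂ = 645/26.8 = 24.067 s.
Tank 1: C₁ = C_in(1 − e^(−t/τ₁)). Tank 2 (τ₁ ≠ τ₂): C₂ = C_in[1 − (τ₁ e^(−t/τ₁) − τ₂ e^(−t/τ₂))/(τ₁ − τ₂)].
At t = 51.6: e^(−t/τ₁) = 0.16093, e^(−t/τ₂) = 0.11719.
C₂ = 1.71·[1 − (28.246·0.16093 − 24.067·0.11719)/(4.1791)] = 1.71·0.58715 = 1.0040 g/L.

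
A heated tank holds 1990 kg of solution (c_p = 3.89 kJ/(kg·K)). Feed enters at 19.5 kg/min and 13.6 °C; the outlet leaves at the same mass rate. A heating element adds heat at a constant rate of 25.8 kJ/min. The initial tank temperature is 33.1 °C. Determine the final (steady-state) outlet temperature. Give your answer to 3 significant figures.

13.9 °C

M c_p dT/dt = ṁ c_p (T_in − T) + Q̇.
At steady state dT/dt = 0 ⇒ T_ss = T_in + Q̇/(ṁ c_p) = 13.6 + 25.8/(19.5·3.89) = 13.940 °C.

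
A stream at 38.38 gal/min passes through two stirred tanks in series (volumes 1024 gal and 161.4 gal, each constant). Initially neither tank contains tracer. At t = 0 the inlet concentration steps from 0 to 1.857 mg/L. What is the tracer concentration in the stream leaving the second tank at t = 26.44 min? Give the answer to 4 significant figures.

Time constants: τᵢ = Vᵢ/Q for each well-mixed tank.
τ₁ = 1024/38.38 = 26.6806 min; τ₂ = 161.4/38.38 = 4.20532 min.
Tank 1: C₁ = C_in(1 − e^(−t/τ₁)). Tank 2 (τ₁ ≠ τ₂): C₂ = C_in[1 − (τ₁ e^(−t/τ₁) − τ₂ e^(−t/τ₂))/(τ₁ − τ₂)].
At t = 26.44: e^(−t/τ₁) = 0.371211, e^(−t/τ₂) = 0.00185981.
C₂ = 1.857·[1 − (26.6806·0.371211 − 4.20532·0.00185981)/(22.4752)] = 1.857·0.559680 = 1.03933 mg/L.

1.039 mg/L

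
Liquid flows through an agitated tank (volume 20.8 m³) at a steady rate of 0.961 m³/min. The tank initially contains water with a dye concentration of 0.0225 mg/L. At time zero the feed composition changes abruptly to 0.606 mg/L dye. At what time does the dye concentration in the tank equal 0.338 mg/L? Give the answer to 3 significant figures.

Species balance on the tank: V dC/dt = Q(C_in − C), so τ = V/Q = 21.644 min.
C(t) = C_in + (C₀ − C_in) e^(−t/τ). Set C = 0.338 and solve for t:
e^(−t/τ) = (C − C_in)/(C₀ − C_in) = (0.338 − 0.606)/(0.0225 − 0.606) = 0.45930
t = −τ ln(…) = 21.644 × 0.77806 = 16.840 min.

16.8 min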